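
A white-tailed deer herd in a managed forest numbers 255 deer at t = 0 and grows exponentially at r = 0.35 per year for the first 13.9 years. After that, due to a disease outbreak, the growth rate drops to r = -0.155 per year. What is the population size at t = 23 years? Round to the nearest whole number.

Phase 1: N(13.9) = 255·e^(0.35×13.9) = 255·e^4.865 = 33066.1.
Phase 2 runs for 23 − 13.9 = 9.1 years at r = -0.155.
N(23) = 33066.1·e^(-0.155×9.1) = 33066.1·e^-1.41 = 8068.83.

8069 deer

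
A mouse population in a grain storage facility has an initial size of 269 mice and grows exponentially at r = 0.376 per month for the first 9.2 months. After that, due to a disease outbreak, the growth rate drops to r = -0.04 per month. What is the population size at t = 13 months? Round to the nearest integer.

Phase 1: N(9.2) = 269·e^(0.376×9.2) = 269·e^3.459 = 8551.92.
Phase 2 runs for 13 − 9.2 = 3.8 months at r = -0.04.
N(13) = 8551.92·e^(-0.04×3.8) = 8551.92·e^-0.152 = 7346.

7346 mice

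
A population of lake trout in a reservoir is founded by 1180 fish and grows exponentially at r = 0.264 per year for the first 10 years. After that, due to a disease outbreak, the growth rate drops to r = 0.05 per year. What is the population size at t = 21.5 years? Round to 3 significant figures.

29400 fish

Phase 1: N(10) = 1180·e^(0.264×10) = 1180·e^2.64 = 16535.6.
Phase 2 runs for 21.5 − 10 = 11.5 years at r = 0.05.
N(21.5) = 16535.6·e^(0.05×11.5) = 16535.6·e^0.575 = 29385.9.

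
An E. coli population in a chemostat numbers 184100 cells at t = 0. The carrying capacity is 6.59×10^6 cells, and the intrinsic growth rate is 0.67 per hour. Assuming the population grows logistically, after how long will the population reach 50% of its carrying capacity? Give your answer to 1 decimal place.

5.3 hours

A = (K − N₀)/N₀ = (6.59×10^6 − 184100)/184100 = 34.796.
Solve 6.59×10^6/(1 + 34.796·e^(−0.67t)) = 3.295×10^6: 1 + 34.796·e^(−0.67t) = 2, so e^(−0.67t) = 0.0287391.
−0.67·t = ln(0.0287391) = -3.5495, so t = 3.5495/0.67 = 5.2978.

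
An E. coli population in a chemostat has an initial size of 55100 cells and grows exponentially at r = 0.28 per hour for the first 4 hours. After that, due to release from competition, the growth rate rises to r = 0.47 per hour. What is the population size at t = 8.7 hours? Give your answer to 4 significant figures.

Phase 1: N(4) = 55100·e^(0.28×4) = 55100·e^1.12 = 168873.
Phase 2 runs for 8.7 − 4 = 4.7 hours at r = 0.47.
N(8.7) = 168873·e^(0.47×4.7) = 168873·e^2.209 = 1.537864×10^6.

1538000 cells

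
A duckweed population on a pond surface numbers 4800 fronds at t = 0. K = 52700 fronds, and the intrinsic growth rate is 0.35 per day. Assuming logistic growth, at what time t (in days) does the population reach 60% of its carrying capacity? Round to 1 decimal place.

7.7 days

A = (K − N₀)/N₀ = (52700 − 4800)/4800 = 9.9792.
Solve 52700/(1 + 9.9792·e^(−0.35t)) = 31620: 1 + 9.9792·e^(−0.35t) = 1.6667, so e^(−0.35t) = 0.0668058.
−0.35·t = ln(0.0668058) = -2.706, so t = 2.706/0.35 = 7.7313.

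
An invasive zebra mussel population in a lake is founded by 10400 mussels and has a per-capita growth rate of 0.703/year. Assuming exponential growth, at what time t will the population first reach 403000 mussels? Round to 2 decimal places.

Set N₀·e^(rt) = 403000: e^(0.703·t) = 403000/10400 = 38.75.
0.703·t = ln(38.75) = 3.6571, so t = 3.6571/0.703 = 5.2022.

5.20 years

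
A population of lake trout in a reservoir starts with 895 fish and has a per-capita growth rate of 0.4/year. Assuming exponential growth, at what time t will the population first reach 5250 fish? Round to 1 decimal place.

4.4 years

Set N₀·e^(rt) = 5250: e^(0.4·t) = 5250/895 = 5.8659.
0.4·t = ln(5.8659) = 1.7692, so t = 1.7692/0.4 = 4.4229.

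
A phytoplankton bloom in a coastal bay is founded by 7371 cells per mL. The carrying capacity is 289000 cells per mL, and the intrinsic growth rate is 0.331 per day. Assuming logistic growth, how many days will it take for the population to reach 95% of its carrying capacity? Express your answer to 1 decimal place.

19.9 days

A = (K − N₀)/N₀ = (289000 − 7371)/7371 = 38.208.
Solve 289000/(1 + 38.208·e^(−0.331t)) = 274550: 1 + 38.208·e^(−0.331t) = 1.0526, so e^(−0.331t) = 0.00137751.
−0.331·t = ln(0.00137751) = -6.5875, so t = 6.5875/0.331 = 19.902.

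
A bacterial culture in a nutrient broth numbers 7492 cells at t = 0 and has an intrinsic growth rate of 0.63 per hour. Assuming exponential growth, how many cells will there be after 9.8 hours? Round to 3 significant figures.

3600000 cells

N(t) = N₀·e^(rt) = 7492 × e^(0.63×9.8) = 7492 × e^6.174.
e^6.174 ≈ 480.1, so N ≈ 7492 × 480.1 = 3.596929×10^6.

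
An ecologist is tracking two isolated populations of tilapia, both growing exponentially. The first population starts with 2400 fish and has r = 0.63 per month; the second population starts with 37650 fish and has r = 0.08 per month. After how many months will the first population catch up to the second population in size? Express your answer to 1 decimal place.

Set 2400·e^(0.63t) = 37650·e^(0.08t).
e^((0.63 − 0.08)t) = 37650/2400 → e^(0.55·t) = 15.688.
0.55·t = ln(15.688) = 2.7529, so t = 2.7529/0.55 = 5.0052.

5.0 months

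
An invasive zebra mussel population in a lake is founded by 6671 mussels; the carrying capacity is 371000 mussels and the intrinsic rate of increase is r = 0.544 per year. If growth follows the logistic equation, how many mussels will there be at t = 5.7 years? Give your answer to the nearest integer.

107277 mussels

A = (K − N₀)/N₀ = (371000 − 6671)/6671 = 54.614.
N(t) = K/(1 + A·e^(−rt)) = 371000/(1 + 54.614×e^(−0.544×5.7)).
e^(−3.101) = 0.045013; denominator = 1 + 54.614×0.045013 = 3.4583.
N = 371000/3.4583 = 107277.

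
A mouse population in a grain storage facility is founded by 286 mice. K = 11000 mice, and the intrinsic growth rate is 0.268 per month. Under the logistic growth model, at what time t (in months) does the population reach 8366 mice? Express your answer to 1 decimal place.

17.8 months

A = (K − N₀)/N₀ = (11000 − 286)/286 = 37.462.
Solve 11000/(1 + 37.462·e^(−0.268t)) = 8366: 1 + 37.462·e^(−0.268t) = 1.3148, so e^(−0.268t) = 0.00840451.
−0.268·t = ln(0.00840451) = -4.779, so t = 4.779/0.268 = 17.832.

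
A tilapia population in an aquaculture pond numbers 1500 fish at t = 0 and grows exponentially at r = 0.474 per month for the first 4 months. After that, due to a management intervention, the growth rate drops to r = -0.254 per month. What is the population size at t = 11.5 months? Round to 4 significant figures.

Phase 1: N(4) = 1500·e^(0.474×4) = 1500·e^1.896 = 9988.81.
Phase 2 runs for 11.5 − 4 = 7.5 months at r = -0.254.
N(11.5) = 9988.81·e^(-0.254×7.5) = 9988.81·e^-1.905 = 1486.56.

1487 fish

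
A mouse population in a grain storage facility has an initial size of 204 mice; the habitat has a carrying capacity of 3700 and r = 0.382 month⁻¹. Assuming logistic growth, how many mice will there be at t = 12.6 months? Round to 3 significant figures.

A = (K − N₀)/N₀ = (3700 − 204)/204 = 17.137.
N(t) = K/(1 + A·e^(−rt)) = 3700/(1 + 17.137×e^(−0.382×12.6)).
e^(−4.813) = 0.0081218; denominator = 1 + 17.137×0.0081218 = 1.1392.
N = 3700/1.1392 = 3247.93.

3250 mice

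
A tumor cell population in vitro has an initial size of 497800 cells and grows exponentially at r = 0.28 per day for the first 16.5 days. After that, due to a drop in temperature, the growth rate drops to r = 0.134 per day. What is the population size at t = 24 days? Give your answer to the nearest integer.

138026143 cells

Phase 1: N(16.5) = 497800·e^(0.28×16.5) = 497800·e^4.62 = 5.052373×10^7.
Phase 2 runs for 24 − 16.5 = 7.5 days at r = 0.134.
N(24) = 5.052373×10^7·e^(0.134×7.5) = 5.052373×10^7·e^1.005 = 1.380261×10^8.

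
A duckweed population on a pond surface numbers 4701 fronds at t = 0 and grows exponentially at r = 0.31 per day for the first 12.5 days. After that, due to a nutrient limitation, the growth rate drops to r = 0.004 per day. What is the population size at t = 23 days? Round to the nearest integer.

236223 fronds

Phase 1: N(12.5) = 4701·e^(0.31×12.5) = 4701·e^3.875 = 226507.
Phase 2 runs for 23 − 12.5 = 10.5 days at r = 0.004.
N(23) = 226507·e^(0.004×10.5) = 226507·e^0.042 = 236223.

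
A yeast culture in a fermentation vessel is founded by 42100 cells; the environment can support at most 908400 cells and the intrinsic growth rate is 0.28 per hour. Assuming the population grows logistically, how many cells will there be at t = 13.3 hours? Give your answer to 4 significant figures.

A = (K − N₀)/N₀ = (908400 − 42100)/42100 = 20.577.
N(t) = K/(1 + A·e^(−rt)) = 908400/(1 + 20.577×e^(−0.28×13.3)).
e^(−3.724) = 0.024137; denominator = 1 + 20.577×0.024137 = 1.4967.
N = 908400/1.4967 = 606945.

606900 cells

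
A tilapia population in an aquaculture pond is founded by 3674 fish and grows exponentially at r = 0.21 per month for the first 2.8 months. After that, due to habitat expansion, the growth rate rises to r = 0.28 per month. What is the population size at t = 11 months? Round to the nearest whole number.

Phase 1: N(2.8) = 3674·e^(0.21×2.8) = 3674·e^0.588 = 6614.61.
Phase 2 runs for 11 − 2.8 = 8.2 months at r = 0.28.
N(11) = 6614.61·e^(0.28×8.2) = 6614.61·e^2.296 = 65712.

65712 fish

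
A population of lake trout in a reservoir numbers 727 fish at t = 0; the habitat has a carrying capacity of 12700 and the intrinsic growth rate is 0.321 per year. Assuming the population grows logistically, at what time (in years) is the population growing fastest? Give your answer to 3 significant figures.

8.73 years

Logistic growth is fastest at N = K/2 = 6350.
A = (K − N₀)/N₀ = 16.469. Set K/(1 + A·e^(−rt)) = K/2 → A·e^(−rt) = 1.
e^(−0.321t) = 1/16.469 = 0.06072, so t = ln(16.469)/0.321 = 2.8015/0.321 = 8.7274.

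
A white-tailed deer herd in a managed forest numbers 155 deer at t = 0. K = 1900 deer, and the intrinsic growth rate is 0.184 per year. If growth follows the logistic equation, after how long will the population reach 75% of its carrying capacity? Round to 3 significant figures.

A = (K − N₀)/N₀ = (1900 − 155)/155 = 11.258.
Solve 1900/(1 + 11.258·e^(−0.184t)) = 1425: 1 + 11.258·e^(−0.184t) = 1.3333, so e^(−0.184t) = 0.0296084.
−0.184·t = ln(0.0296084) = -3.5197, so t = 3.5197/0.184 = 19.129.

19.1 years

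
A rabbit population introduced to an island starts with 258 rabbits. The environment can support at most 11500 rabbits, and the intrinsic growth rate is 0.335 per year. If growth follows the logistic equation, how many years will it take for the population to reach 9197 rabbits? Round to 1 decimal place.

15.4 years

A = (K − N₀)/N₀ = (11500 − 258)/258 = 43.574.
Solve 11500/(1 + 43.574·e^(−0.335t)) = 9197: 1 + 43.574·e^(−0.335t) = 1.2504, so e^(−0.335t) = 0.00574677.
−0.335·t = ln(0.00574677) = -5.1591, so t = 5.1591/0.335 = 15.4.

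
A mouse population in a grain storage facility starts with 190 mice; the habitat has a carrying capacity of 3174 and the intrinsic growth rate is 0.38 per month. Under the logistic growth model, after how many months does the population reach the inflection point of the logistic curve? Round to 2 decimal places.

7.25 months

Logistic growth is fastest at N = K/2 = 1587.
A = (K − N₀)/N₀ = 15.705. Set K/(1 + A·e^(−rt)) = K/2 → A·e^(−rt) = 1.
e^(−0.38t) = 1/15.705 = 0.0636729, so t = ln(15.705)/0.38 = 2.754/0.38 = 7.2474.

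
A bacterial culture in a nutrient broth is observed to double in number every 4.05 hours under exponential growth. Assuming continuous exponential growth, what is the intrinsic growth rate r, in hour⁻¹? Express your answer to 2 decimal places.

0.17 per hour

r = ln(2)/t_d = 0.6931/4.05 = 0.17115.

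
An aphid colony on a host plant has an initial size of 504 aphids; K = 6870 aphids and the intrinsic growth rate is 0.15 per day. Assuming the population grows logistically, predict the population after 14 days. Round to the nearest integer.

A = (K − N₀)/N₀ = (6870 − 504)/504 = 12.631.
N(t) = K/(1 + A·e^(−rt)) = 6870/(1 + 12.631×e^(−0.15×14)).
e^(−2.1) = 0.12246; denominator = 1 + 12.631×0.12246 = 2.5467.
N = 6870/2.5467 = 2697.56.

2698 aphids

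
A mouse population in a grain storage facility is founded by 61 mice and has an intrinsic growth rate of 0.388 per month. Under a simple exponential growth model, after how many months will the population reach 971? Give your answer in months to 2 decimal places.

7.13 months

Set N₀·e^(rt) = 971: e^(0.388·t) = 971/61 = 15.918.
0.388·t = ln(15.918) = 2.7675, so t = 2.7675/0.388 = 7.1326.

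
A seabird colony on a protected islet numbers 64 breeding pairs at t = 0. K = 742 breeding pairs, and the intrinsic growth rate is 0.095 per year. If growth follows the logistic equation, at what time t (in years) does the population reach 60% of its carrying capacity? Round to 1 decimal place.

A = (K − N₀)/N₀ = (742 − 64)/64 = 10.594.
Solve 742/(1 + 10.594·e^(−0.095t)) = 445.2: 1 + 10.594·e^(−0.095t) = 1.6667, so e^(−0.095t) = 0.0629302.
−0.095·t = ln(0.0629302) = -2.7657, so t = 2.7657/0.095 = 29.113.

29.1 years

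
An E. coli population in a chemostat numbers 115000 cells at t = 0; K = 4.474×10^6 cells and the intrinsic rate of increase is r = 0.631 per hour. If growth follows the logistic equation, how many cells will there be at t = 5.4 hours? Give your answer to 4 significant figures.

1983000 cells

A = (K − N₀)/N₀ = (4.474×10^6 − 115000)/115000 = 37.904.
N(t) = K/(1 + A·e^(−rt)) = 4.474×10^6/(1 + 37.904×e^(−0.631×5.4)).
e^(−3.407) = 0.033127; denominator = 1 + 37.904×0.033127 = 2.2557.
N = 4.474×10^6/2.2557 = 1.98345×10^6.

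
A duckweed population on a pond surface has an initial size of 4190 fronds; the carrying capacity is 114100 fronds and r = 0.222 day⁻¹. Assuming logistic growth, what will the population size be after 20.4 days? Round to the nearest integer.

A = (K − N₀)/N₀ = (114100 − 4190)/4190 = 26.232.
N(t) = K/(1 + A·e^(−rt)) = 114100/(1 + 26.232×e^(−0.222×20.4)).
e^(−4.529) = 0.010794; denominator = 1 + 26.232×0.010794 = 1.2831.
N = 114100/1.2831 = 88923.

88923 fronds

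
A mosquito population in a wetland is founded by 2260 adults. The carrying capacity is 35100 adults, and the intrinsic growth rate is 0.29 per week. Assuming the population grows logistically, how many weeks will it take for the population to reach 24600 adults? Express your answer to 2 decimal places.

12.16 weeks

A = (K − N₀)/N₀ = (35100 − 2260)/2260 = 14.531.
Solve 35100/(1 + 14.531·e^(−0.29t)) = 24600: 1 + 14.531·e^(−0.29t) = 1.4268, so e^(−0.29t) = 0.0293738.
−0.29·t = ln(0.0293738) = -3.5277, so t = 3.5277/0.29 = 12.164.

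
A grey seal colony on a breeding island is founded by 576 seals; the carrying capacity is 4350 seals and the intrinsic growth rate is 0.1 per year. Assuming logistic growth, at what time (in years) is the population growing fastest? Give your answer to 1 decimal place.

Logistic growth is fastest at N = K/2 = 2175.
A = (K − N₀)/N₀ = 6.5521. Set K/(1 + A·e^(−rt)) = K/2 → A·e^(−rt) = 1.
e^(−0.1t) = 1/6.5521 = 0.152623, so t = ln(6.5521)/0.1 = 1.8798/0.1 = 18.798.

18.8 years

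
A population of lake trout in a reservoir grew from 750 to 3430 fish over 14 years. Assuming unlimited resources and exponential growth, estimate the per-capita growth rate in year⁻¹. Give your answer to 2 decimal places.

From N(t) = N₀·e^(rt): e^(r·14) = 3430/750 = 4.5733.
r·14 = ln(4.5733) = 1.5202, so r = 1.5202/14 = 0.10859.

0.11 per year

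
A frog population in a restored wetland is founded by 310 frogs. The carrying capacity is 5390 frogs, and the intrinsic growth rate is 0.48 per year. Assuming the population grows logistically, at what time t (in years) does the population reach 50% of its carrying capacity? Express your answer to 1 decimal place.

A = (K − N₀)/N₀ = (5390 − 310)/310 = 16.387.
Solve 5390/(1 + 16.387·e^(−0.48t)) = 2695: 1 + 16.387·e^(−0.48t) = 2, so e^(−0.48t) = 0.0610236.
−0.48·t = ln(0.0610236) = -2.7965, so t = 2.7965/0.48 = 5.826.

5.8 years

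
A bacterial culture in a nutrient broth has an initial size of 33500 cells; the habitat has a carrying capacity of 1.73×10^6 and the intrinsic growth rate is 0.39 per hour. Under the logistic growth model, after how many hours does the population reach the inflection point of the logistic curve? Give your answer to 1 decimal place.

Logistic growth is fastest at N = K/2 = 865000.
A = (K − N₀)/N₀ = 50.642. Set K/(1 + A·e^(−rt)) = K/2 → A·e^(−rt) = 1.
e^(−0.39t) = 1/50.642 = 0.0197465, so t = ln(50.642)/0.39 = 3.9248/0.39 = 10.064.

10.1 hours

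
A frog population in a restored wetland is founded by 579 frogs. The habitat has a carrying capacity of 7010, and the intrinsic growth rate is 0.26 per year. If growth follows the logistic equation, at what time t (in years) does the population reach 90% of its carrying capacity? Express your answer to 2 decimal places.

A = (K − N₀)/N₀ = (7010 − 579)/579 = 11.107.
Solve 7010/(1 + 11.107·e^(−0.26t)) = 6309: 1 + 11.107·e^(−0.26t) = 1.1111, so e^(−0.26t) = 0.0100036.
−0.26·t = ln(0.0100036) = -4.6048, so t = 4.6048/0.26 = 17.711.

17.71 years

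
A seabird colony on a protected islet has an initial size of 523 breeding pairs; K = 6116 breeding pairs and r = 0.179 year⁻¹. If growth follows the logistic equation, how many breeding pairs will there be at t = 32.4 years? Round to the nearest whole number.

A = (K − N₀)/N₀ = (6116 − 523)/523 = 10.694.
N(t) = K/(1 + A·e^(−rt)) = 6116/(1 + 10.694×e^(−0.179×32.4)).
e^(−5.8) = 0.0030288; denominator = 1 + 10.694×0.0030288 = 1.0324.
N = 6116/1.0324 = 5924.12.

5924 breeding pairs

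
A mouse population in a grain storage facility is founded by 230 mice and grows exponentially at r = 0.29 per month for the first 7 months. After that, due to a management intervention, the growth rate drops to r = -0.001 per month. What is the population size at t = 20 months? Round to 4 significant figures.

Phase 1: N(7) = 230·e^(0.29×7) = 230·e^2.03 = 1751.24.
Phase 2 runs for 20 − 7 = 13 months at r = -0.001.
N(20) = 1751.24·e^(-0.001×13) = 1751.24·e^-0.013 = 1728.62.

1729 mice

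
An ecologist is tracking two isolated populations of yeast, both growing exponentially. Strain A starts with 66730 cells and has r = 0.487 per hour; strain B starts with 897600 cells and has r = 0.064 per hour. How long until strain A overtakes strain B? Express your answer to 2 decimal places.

6.14 hours

Set 66730·e^(0.487t) = 897600·e^(0.064t).
e^((0.487 − 0.064)t) = 897600/66730 → e^(0.423·t) = 13.451.
0.423·t = ln(13.451) = 2.5991, so t = 2.5991/0.423 = 6.1444.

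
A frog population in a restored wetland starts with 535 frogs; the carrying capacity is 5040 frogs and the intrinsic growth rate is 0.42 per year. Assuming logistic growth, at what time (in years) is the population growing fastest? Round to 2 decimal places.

5.07 years

Logistic growth is fastest at N = K/2 = 2520.
A = (K − N₀)/N₀ = 8.4206. Set K/(1 + A·e^(−rt)) = K/2 → A·e^(−rt) = 1.
e^(−0.42t) = 1/8.4206 = 0.118757, so t = ln(8.4206)/0.42 = 2.1307/0.42 = 5.073.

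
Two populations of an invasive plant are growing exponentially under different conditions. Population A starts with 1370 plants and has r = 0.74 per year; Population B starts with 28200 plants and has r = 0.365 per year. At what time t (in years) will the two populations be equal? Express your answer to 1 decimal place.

Set 1370·e^(0.74t) = 28200·e^(0.365t).
e^((0.74 − 0.365)t) = 28200/1370 → e^(0.375·t) = 20.584.
0.375·t = ln(20.584) = 3.0245, so t = 3.0245/0.375 = 8.0654.

8.1 years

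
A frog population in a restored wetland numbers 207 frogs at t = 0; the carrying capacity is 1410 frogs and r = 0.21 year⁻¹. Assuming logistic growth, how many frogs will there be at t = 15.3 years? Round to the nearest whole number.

A = (K − N₀)/N₀ = (1410 − 207)/207 = 5.8116.
N(t) = K/(1 + A·e^(−rt)) = 1410/(1 + 5.8116×e^(−0.21×15.3)).
e^(−3.213) = 0.040236; denominator = 1 + 5.8116×0.040236 = 1.2338.
N = 1410/1.2338 = 1142.78.

1143 frogs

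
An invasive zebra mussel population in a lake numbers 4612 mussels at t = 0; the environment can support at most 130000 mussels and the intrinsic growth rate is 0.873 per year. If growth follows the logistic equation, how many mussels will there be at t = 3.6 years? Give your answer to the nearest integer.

A = (K − N₀)/N₀ = (130000 − 4612)/4612 = 27.187.
N(t) = K/(1 + A·e^(−rt)) = 130000/(1 + 27.187×e^(−0.873×3.6)).
e^(−3.143) = 0.043162; denominator = 1 + 27.187×0.043162 = 2.1735.
N = 130000/2.1735 = 59812.6.

59813 mussels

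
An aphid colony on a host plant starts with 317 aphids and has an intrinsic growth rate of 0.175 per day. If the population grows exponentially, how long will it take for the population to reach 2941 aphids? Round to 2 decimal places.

12.73 days

Set N₀·e^(rt) = 2941: e^(0.175·t) = 2941/317 = 9.2776.
0.175·t = ln(9.2776) = 2.2276, so t = 2.2276/0.175 = 12.729.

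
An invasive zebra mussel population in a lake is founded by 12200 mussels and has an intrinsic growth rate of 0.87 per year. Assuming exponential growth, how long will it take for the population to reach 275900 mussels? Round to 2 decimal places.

3.58 years

Set N₀·e^(rt) = 275900: e^(0.87·t) = 275900/12200 = 22.615.
0.87·t = ln(22.615) = 3.1186, so t = 3.1186/0.87 = 3.5846.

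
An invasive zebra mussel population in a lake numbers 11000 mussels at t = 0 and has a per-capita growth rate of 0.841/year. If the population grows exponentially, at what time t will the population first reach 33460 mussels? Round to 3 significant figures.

Set N₀·e^(rt) = 33460: e^(0.841·t) = 33460/11000 = 3.0418.
0.841·t = ln(3.0418) = 1.1125, so t = 1.1125/0.841 = 1.3228.

1.32 years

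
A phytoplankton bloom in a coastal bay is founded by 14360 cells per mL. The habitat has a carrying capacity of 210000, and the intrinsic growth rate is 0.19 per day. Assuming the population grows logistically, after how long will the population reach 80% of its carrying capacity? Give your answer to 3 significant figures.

21.0 days

A = (K − N₀)/N₀ = (210000 − 14360)/14360 = 13.624.
Solve 210000/(1 + 13.624·e^(−0.19t)) = 168000: 1 + 13.624·e^(−0.19t) = 1.25, so e^(−0.19t) = 0.01835.
−0.19·t = ln(0.01835) = -3.9981, so t = 3.9981/0.19 = 21.043.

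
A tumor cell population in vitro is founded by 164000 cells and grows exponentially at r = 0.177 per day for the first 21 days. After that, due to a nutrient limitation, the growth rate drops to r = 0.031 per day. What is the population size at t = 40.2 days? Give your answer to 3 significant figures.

12200000 cells

Phase 1: N(21) = 164000·e^(0.177×21) = 164000·e^3.717 = 6.747089×10^6.
Phase 2 runs for 40.2 − 21 = 19.2 days at r = 0.031.
N(40.2) = 6.747089×10^6·e^(0.031×19.2) = 6.747089×10^6·e^0.5952 = 1.223513×10^7.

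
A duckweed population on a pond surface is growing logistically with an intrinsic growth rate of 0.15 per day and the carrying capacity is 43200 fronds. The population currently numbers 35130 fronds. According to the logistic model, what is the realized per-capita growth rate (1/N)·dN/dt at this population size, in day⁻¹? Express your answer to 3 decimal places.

(1/N)·dN/dt = r(1 − N/K) = 0.15 × (1 − 35130/43200).
= 0.15 × 0.18681 = 0.028021.

0.028 per day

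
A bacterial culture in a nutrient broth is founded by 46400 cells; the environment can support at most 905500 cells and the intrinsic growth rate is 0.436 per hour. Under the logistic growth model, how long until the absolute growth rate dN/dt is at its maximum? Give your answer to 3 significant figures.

6.69 hours

Logistic growth is fastest at N = K/2 = 452750.
A = (K − N₀)/N₀ = 18.515. Set K/(1 + A·e^(−rt)) = K/2 → A·e^(−rt) = 1.
e^(−0.436t) = 1/18.515 = 0.05401, so t = ln(18.515)/0.436 = 2.9186/0.436 = 6.694.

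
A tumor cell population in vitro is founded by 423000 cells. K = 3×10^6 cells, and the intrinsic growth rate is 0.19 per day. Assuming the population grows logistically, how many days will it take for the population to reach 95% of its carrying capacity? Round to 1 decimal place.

25.0 days

A = (K − N₀)/N₀ = (3×10^6 − 423000)/423000 = 6.0922.
Solve 3×10^6/(1 + 6.0922·e^(−0.19t)) = 2.85×10^6: 1 + 6.0922·e^(−0.19t) = 1.0526, so e^(−0.19t) = 0.00863918.
−0.19·t = ln(0.00863918) = -4.7514, so t = 4.7514/0.19 = 25.008.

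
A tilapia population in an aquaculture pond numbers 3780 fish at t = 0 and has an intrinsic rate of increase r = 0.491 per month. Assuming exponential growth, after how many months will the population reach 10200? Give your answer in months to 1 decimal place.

Set N₀·e^(rt) = 10200: e^(0.491·t) = 10200/3780 = 2.6984.
0.491·t = ln(2.6984) = 0.99266, so t = 0.99266/0.491 = 2.0217.

2.0 months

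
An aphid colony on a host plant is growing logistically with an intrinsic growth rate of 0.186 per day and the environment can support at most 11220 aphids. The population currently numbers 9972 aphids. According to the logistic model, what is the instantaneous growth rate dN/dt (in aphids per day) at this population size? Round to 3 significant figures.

206 aphids per day

dN/dt = rN(1 − N/K) = 0.186 × 9972 × (1 − 9972/11220).
1 − 9972/11220 = 0.11123; dN/dt = 0.186 × 9972 × 0.11123 = 206.31.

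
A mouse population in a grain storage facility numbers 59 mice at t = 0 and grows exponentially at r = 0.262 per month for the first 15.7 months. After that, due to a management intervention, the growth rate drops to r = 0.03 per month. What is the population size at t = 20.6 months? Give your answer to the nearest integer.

Phase 1: N(15.7) = 59·e^(0.262×15.7) = 59·e^4.113 = 3608.1.
Phase 2 runs for 20.6 − 15.7 = 4.9 months at r = 0.03.
N(20.6) = 3608.1·e^(0.03×4.9) = 3608.1·e^0.147 = 4179.46.

4179 mice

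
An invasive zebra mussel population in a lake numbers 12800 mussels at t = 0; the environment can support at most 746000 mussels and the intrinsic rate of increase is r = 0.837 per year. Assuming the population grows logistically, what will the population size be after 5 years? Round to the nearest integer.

A = (K − N₀)/N₀ = (746000 − 12800)/12800 = 57.281.
N(t) = K/(1 + A·e^(−rt)) = 746000/(1 + 57.281×e^(−0.837×5)).
e^(−4.185) = 0.015222; denominator = 1 + 57.281×0.015222 = 1.8719.
N = 746000/1.8719 = 398516.

398516 mussels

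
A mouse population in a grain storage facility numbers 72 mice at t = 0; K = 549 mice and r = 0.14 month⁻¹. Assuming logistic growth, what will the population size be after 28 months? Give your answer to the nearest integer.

A = (K − N₀)/N₀ = (549 − 72)/72 = 6.625.
N(t) = K/(1 + A·e^(−rt)) = 549/(1 + 6.625×e^(−0.14×28)).
e^(−3.92) = 0.019841; denominator = 1 + 6.625×0.019841 = 1.1314.
N = 549/1.1314 = 485.219.

485 mice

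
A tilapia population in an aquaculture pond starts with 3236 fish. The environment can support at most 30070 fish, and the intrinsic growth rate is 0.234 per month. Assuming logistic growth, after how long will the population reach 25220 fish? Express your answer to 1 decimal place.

16.1 months

A = (K − N₀)/N₀ = (30070 − 3236)/3236 = 8.2923.
Solve 30070/(1 + 8.2923·e^(−0.234t)) = 25220: 1 + 8.2923·e^(−0.234t) = 1.1923, so e^(−0.234t) = 0.023191.
−0.234·t = ln(0.023191) = -3.764, so t = 3.764/0.234 = 16.085.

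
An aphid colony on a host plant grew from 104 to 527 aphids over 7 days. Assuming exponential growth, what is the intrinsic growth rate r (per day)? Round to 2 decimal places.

0.23 per day

From N(t) = N₀·e^(rt): e^(r·7) = 527/104 = 5.0673.
r·7 = ln(5.0673) = 1.6228, so r = 1.6228/7 = 0.23183.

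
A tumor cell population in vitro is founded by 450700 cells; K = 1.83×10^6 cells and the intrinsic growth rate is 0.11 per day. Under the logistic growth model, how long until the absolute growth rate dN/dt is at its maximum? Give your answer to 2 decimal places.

10.17 days

Logistic growth is fastest at N = K/2 = 915000.
A = (K − N₀)/N₀ = 3.0604. Set K/(1 + A·e^(−rt)) = K/2 → A·e^(−rt) = 1.
e^(−0.11t) = 1/3.0604 = 0.32676, so t = ln(3.0604)/0.11 = 1.1185/0.11 = 10.168.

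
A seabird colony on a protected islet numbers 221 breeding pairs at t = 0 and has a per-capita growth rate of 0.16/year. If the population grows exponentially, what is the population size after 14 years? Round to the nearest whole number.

N(t) = N₀·e^(rt) = 221 × e^(0.16×14) = 221 × e^2.24.
e^2.24 ≈ 9.3933, so N ≈ 221 × 9.3933 = 2075.93.

2076 breeding pairs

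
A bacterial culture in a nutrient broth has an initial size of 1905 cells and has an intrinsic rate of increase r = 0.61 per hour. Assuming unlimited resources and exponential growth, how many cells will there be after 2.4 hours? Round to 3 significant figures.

8240 cells

N(t) = N₀·e^(rt) = 1905 × e^(0.61×2.4) = 1905 × e^1.464.
e^1.464 ≈ 4.3232, so N ≈ 1905 × 4.3232 = 8235.73.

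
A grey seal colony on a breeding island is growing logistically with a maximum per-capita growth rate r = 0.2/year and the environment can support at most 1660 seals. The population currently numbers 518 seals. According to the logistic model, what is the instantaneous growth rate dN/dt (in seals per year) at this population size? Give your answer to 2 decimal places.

71.27 seals per year

dN/dt = rN(1 − N/K) = 0.2 × 518 × (1 − 518/1660).
1 − 518/1660 = 0.68795; dN/dt = 0.2 × 518 × 0.68795 = 71.272.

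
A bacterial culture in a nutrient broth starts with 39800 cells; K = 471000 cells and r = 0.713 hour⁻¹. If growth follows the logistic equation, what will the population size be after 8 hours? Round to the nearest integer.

454587 cells

A = (K − N₀)/N₀ = (471000 − 39800)/39800 = 10.834.
N(t) = K/(1 + A·e^(−rt)) = 471000/(1 + 10.834×e^(−0.713×8)).
e^(−5.704) = 0.0033326; denominator = 1 + 10.834×0.0033326 = 1.0361.
N = 471000/1.0361 = 454587.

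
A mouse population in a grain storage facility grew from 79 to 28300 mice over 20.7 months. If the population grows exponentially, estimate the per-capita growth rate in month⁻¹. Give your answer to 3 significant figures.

0.284 per month

From N(t) = N₀·e^(rt): e^(r·20.7) = 28300/79 = 358.23.
r·20.7 = ln(358.23) = 5.8812, so r = 5.8812/20.7 = 0.28411.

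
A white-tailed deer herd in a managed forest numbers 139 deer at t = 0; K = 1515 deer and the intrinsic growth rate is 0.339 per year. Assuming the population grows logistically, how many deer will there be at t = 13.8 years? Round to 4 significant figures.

1387 deer

A = (K − N₀)/N₀ = (1515 − 139)/139 = 9.8993.
N(t) = K/(1 + A·e^(−rt)) = 1515/(1 + 9.8993×e^(−0.339×13.8)).
e^(−4.678) = 0.0092957; denominator = 1 + 9.8993×0.0092957 = 1.092.
N = 1515/1.092 = 1387.34.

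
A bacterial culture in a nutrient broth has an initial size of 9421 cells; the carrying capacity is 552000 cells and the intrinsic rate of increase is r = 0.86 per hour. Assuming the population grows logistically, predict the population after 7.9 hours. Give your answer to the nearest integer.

518538 cells

A = (K − N₀)/N₀ = (552000 − 9421)/9421 = 57.593.
N(t) = K/(1 + A·e^(−rt)) = 552000/(1 + 57.593×e^(−0.86×7.9)).
e^(−6.794) = 0.0011205; denominator = 1 + 57.593×0.0011205 = 1.0645.
N = 552000/1.0645 = 518538.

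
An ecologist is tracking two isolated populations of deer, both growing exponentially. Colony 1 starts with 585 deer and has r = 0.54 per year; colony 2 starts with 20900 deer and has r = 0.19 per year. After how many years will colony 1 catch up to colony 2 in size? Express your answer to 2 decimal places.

Set 585·e^(0.54t) = 20900·e^(0.19t).
e^((0.54 − 0.19)t) = 20900/585 → e^(0.35·t) = 35.726.
0.35·t = ln(35.726) = 3.5759, so t = 3.5759/0.35 = 10.217.

10.22 years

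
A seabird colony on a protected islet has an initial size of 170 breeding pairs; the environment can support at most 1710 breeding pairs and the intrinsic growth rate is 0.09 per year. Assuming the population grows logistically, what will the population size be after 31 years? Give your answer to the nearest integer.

1099 breeding pairs

A = (K − N₀)/N₀ = (1710 − 170)/170 = 9.0588.
N(t) = K/(1 + A·e^(−rt)) = 1710/(1 + 9.0588×e^(−0.09×31)).
e^(−2.79) = 0.061421; denominator = 1 + 9.0588×0.061421 = 1.5564.
N = 1710/1.5564 = 1098.69.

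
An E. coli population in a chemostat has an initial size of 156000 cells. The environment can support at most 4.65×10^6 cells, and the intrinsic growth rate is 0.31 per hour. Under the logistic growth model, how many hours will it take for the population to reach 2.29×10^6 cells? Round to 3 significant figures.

10.7 hours

A = (K − N₀)/N₀ = (4.65×10^6 − 156000)/156000 = 28.808.
Solve 4.65×10^6/(1 + 28.808·e^(−0.31t)) = 2.29×10^6: 1 + 28.808·e^(−0.31t) = 2.0306, so e^(−0.31t) = 0.035774.
−0.31·t = ln(0.035774) = -3.3305, so t = 3.3305/0.31 = 10.744.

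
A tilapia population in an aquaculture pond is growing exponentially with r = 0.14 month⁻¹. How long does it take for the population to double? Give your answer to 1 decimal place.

5.0 months

Doubling time t_d = ln(2)/r = 0.6931/0.14 = 4.9511.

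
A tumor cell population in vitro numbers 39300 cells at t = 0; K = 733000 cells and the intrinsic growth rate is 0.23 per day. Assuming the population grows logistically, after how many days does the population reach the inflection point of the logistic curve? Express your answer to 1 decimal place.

Logistic growth is fastest at N = K/2 = 366500.
A = (K − N₀)/N₀ = 17.651. Set K/(1 + A·e^(−rt)) = K/2 → A·e^(−rt) = 1.
e^(−0.23t) = 1/17.651 = 0.0566527, so t = ln(17.651)/0.23 = 2.8708/0.23 = 12.482.

12.5 days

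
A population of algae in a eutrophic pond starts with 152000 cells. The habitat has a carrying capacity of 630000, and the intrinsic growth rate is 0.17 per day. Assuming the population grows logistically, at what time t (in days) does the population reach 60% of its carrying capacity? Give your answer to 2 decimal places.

9.12 days

A = (K − N₀)/N₀ = (630000 − 152000)/152000 = 3.1447.
Solve 630000/(1 + 3.1447·e^(−0.17t)) = 378000: 1 + 3.1447·e^(−0.17t) = 1.6667, so e^(−0.17t) = 0.211994.
−0.17·t = ln(0.211994) = -1.5512, so t = 1.5512/0.17 = 9.1247.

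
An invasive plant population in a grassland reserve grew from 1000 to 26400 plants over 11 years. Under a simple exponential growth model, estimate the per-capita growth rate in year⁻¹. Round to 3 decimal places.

From N(t) = N₀·e^(rt): e^(r·11) = 26400/1000 = 26.4.
r·11 = ln(26.4) = 3.2734, so r = 3.2734/11 = 0.29758.

0.298 per year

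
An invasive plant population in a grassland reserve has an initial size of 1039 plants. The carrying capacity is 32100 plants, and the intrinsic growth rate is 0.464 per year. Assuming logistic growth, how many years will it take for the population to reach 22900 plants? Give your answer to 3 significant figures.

9.29 years

A = (K − N₀)/N₀ = (32100 − 1039)/1039 = 29.895.
Solve 32100/(1 + 29.895·e^(−0.464t)) = 22900: 1 + 29.895·e^(−0.464t) = 1.4017, so e^(−0.464t) = 0.0134386.
−0.464·t = ln(0.0134386) = -4.3096, so t = 4.3096/0.464 = 9.288.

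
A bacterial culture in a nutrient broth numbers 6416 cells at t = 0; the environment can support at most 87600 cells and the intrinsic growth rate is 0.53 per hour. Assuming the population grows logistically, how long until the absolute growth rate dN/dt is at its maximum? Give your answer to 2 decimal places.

Logistic growth is fastest at N = K/2 = 43800.
A = (K − N₀)/N₀ = 12.653. Set K/(1 + A·e^(−rt)) = K/2 → A·e^(−rt) = 1.
e^(−0.53t) = 1/12.653 = 0.0790304, so t = ln(12.653)/0.53 = 2.5379/0.53 = 4.7885.

4.79 hours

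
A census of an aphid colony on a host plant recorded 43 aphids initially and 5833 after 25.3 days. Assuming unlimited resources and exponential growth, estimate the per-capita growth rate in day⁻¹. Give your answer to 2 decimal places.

From N(t) = N₀·e^(rt): e^(r·25.3) = 5833/43 = 135.65.
r·25.3 = ln(135.65) = 4.9101, so r = 4.9101/25.3 = 0.19407.

0.19 per day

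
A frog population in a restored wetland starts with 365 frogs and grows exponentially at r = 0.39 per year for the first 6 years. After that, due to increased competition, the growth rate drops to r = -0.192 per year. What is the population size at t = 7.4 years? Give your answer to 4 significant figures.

2896 frogs

Phase 1: N(6) = 365·e^(0.39×6) = 365·e^2.34 = 3789.15.
Phase 2 runs for 7.4 − 6 = 1.4 years at r = -0.192.
N(7.4) = 3789.15·e^(-0.192×1.4) = 3789.15·e^-0.2688 = 2896.03.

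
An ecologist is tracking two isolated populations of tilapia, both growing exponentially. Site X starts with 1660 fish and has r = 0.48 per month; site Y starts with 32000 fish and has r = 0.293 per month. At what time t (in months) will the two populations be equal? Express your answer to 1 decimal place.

Set 1660·e^(0.48t) = 32000·e^(0.293t).
e^((0.48 − 0.293)t) = 32000/1660 → e^(0.187·t) = 19.277.
0.187·t = ln(19.277) = 2.9589, so t = 2.9589/0.187 = 15.823.

15.8 months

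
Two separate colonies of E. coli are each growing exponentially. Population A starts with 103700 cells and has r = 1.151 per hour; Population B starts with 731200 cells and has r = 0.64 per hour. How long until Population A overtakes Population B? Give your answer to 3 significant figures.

Set 103700·e^(1.151t) = 731200·e^(0.64t).
e^((1.151 − 0.64)t) = 731200/103700 → e^(0.511·t) = 7.0511.
0.511·t = ln(7.0511) = 1.9532, so t = 1.9532/0.511 = 3.8223.

3.82 hours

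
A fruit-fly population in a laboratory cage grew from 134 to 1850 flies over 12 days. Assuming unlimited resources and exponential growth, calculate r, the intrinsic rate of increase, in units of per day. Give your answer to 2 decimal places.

From N(t) = N₀·e^(rt): e^(r·12) = 1850/134 = 13.806.
r·12 = ln(13.806) = 2.6251, so r = 2.6251/12 = 0.21876.

0.22 per day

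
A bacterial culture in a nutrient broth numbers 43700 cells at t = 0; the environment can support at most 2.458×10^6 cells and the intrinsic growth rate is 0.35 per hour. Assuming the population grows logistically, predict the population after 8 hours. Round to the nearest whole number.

A = (K − N₀)/N₀ = (2.458×10^6 − 43700)/43700 = 55.247.
N(t) = K/(1 + A·e^(−rt)) = 2.458×10^6/(1 + 55.247×e^(−0.35×8)).
e^(−2.8) = 0.06081; denominator = 1 + 55.247×0.06081 = 4.3596.
N = 2.458×10^6/4.3596 = 563816.

563816 cells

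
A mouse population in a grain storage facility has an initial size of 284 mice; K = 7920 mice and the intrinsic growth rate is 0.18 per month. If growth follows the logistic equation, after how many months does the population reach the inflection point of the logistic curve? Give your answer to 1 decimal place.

Logistic growth is fastest at N = K/2 = 3960.
A = (K − N₀)/N₀ = 26.887. Set K/(1 + A·e^(−rt)) = K/2 → A·e^(−rt) = 1.
e^(−0.18t) = 1/26.887 = 0.0371922, so t = ln(26.887)/0.18 = 3.2917/0.18 = 18.287.

18.3 months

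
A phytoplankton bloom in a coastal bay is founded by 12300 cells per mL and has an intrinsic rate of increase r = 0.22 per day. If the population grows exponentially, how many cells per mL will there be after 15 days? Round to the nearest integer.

333485 cells per mL

N(t) = N₀·e^(rt) = 12300 × e^(0.22×15) = 12300 × e^3.3.
e^3.3 ≈ 27.113, so N ≈ 12300 × 27.113 = 333485.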